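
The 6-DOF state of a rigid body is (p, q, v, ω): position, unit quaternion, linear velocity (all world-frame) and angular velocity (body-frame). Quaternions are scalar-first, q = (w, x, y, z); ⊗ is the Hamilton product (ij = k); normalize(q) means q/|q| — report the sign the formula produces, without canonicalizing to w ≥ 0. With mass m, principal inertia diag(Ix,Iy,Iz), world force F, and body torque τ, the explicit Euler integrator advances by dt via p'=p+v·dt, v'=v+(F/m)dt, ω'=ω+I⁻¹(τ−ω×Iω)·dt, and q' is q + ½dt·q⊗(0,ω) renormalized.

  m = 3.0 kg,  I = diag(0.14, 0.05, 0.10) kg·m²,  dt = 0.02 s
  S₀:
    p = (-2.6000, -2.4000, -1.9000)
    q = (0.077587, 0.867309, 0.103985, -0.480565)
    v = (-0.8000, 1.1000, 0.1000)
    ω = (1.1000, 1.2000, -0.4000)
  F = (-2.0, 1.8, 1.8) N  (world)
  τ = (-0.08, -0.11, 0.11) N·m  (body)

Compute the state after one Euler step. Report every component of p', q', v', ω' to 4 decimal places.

a = F/m = (-0.6667, 0.6000, 0.6000)
new position p' = (-2.6160, -2.3780, -1.8980)
v' = v + a·dt = (-0.8133, 1.1120, 0.1120)
ω×(Iω) gyroscopic = (-0.0240, -0.0176, -0.1188)
angular accel α = (-0.4000, -1.8480, 2.2880)
new body rate ω' = (1.0920, 1.1630, -0.3542)
q⊗(0,ω) = (-1.2710479, 0.6204297, -0.0885935, 0.8953525)
updated quaternion q' = (0.0649, 0.8734, 0.1031, -0.4715)

p' = (-2.6160, -2.3780, -1.8980)
q' = (0.0649, 0.8734, 0.1031, -0.4715)
v' = (-0.8133, 1.1120, 0.1120)
ω' = (1.0920, 1.1630, -0.3542)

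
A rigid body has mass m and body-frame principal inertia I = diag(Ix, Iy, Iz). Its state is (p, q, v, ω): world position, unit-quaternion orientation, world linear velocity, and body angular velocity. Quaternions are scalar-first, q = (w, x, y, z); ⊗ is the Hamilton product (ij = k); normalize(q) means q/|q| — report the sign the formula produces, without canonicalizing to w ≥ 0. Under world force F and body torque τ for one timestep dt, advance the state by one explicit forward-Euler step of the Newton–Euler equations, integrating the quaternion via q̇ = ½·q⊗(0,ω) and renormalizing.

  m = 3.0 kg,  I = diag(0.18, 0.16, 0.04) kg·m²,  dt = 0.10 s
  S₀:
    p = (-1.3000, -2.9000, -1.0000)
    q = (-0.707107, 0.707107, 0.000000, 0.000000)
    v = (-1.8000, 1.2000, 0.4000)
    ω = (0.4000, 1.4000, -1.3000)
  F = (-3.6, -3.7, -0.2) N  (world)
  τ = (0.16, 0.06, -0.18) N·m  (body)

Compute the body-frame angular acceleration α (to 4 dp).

gyro term ω×Iω = (0.2184, -0.0728, -0.0112)
(τ − ω×Iω)/I = (-0.3244, 0.8300, -4.2200)

α = (-0.3244, 0.8300, -4.2200)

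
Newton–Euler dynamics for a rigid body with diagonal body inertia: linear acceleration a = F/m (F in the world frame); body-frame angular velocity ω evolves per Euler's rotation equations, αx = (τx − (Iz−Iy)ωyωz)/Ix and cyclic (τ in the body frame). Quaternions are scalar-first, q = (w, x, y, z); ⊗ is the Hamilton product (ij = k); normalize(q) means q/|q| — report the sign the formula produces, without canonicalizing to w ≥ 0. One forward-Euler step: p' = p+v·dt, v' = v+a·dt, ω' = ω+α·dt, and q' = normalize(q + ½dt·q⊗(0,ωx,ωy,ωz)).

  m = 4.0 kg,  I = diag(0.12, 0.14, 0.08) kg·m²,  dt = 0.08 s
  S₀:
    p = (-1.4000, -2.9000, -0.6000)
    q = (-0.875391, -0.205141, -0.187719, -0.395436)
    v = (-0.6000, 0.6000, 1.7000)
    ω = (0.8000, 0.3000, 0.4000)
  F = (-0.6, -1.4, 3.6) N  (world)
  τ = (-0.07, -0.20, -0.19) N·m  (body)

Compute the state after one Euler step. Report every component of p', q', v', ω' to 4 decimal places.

precession coupling ω×(Iω) = (-0.0072, 0.0128, 0.0048)
(τ − ω×Iω)/I = (-0.5233, -1.5200, -2.4350)
new body rate ω' = (0.7581, 0.1784, 0.2052)
2q̇ = q⊗(0,ω) = (0.3786029, -0.6567696, -0.4969097, -0.2615235)
q' = normalize(q + ½dt·q⊗(0,ω)) = (-0.8596, -0.2312, -0.2074, -0.4056)
p + v·dt = (-1.4480, -2.8520, -0.4640)
v + (F/m)dt = (-0.6120, 0.5720, 1.7720)

p' = (-1.4480, -2.8520, -0.4640)
q' = (-0.8596, -0.2312, -0.2074, -0.4056)
v' = (-0.6120, 0.5720, 1.7720)
ω' = (0.7581, 0.1784, 0.2052)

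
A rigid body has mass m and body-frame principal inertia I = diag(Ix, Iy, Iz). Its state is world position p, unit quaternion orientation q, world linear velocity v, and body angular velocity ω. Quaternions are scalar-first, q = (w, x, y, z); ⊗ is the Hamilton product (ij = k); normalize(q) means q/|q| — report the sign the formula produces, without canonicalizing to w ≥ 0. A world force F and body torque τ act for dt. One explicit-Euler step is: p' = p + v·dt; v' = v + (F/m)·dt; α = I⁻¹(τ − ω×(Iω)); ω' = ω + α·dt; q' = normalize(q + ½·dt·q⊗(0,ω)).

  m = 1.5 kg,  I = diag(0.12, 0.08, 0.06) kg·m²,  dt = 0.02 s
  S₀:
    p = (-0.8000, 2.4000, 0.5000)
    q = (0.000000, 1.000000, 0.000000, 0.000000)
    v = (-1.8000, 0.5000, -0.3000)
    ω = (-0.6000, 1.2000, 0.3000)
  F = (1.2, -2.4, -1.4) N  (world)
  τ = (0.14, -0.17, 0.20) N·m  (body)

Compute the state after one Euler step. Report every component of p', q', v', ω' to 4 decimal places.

p' = (-0.8360, 2.4100, 0.4940)
q' = (0.0060, 0.9999, -0.0030, 0.0120)
v' = (-1.7840, 0.4680, -0.3187)
ω' = (-0.5755, 1.1602, 0.3571)

linear accel F/m = (0.8000, -1.6000, -0.9333)
new position p' = (-0.8360, 2.4100, 0.4940)
new velocity v' = (-1.7840, 0.4680, -0.3187)
ω×(Iω) gyroscopic = (-0.0072, -0.0108, 0.0288)
(τ − ω×Iω)/I = (1.2267, -1.9900, 2.8533)
ω + α·dt = (-0.5755, 1.1602, 0.3571)
q⊗(0,ω) = (0.6000000, 0.0000000, -0.3000000, 1.2000000)
q + ½dt·q⊗(0,ω), renormalized = (0.0060, 0.9999, -0.0030, 0.0120)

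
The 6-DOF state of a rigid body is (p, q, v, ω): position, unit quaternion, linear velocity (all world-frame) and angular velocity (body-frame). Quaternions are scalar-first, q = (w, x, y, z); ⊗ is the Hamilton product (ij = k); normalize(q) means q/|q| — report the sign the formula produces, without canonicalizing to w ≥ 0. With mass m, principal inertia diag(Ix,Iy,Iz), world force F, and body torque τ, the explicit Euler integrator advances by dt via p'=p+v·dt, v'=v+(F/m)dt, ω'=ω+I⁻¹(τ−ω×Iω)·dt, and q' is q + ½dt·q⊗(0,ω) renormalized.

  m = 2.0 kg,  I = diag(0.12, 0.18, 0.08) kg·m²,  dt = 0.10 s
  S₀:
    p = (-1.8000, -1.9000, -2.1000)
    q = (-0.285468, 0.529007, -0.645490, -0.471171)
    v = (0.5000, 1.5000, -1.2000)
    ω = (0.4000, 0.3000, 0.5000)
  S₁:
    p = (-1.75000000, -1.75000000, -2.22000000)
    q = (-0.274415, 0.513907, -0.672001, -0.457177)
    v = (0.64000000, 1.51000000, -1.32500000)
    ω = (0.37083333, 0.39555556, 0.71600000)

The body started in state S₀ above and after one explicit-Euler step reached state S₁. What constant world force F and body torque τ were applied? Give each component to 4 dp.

v₁ − v₀ = (0.14000000, 0.01000000, -0.12500000)
F = m·Δv/dt = (2.8000, 0.2000, -2.5000)
rate change Δω = (-0.02916667, 0.09555556, 0.21600000)
gyro term ω₀×Iω₀ = (-0.0150, 0.0080, 0.0072)
I·α + gyro = (-0.0500, 0.1800, 0.1800)

F = (2.8000, 0.2000, -2.5000)
τ = (-0.0500, 0.1800, 0.1800)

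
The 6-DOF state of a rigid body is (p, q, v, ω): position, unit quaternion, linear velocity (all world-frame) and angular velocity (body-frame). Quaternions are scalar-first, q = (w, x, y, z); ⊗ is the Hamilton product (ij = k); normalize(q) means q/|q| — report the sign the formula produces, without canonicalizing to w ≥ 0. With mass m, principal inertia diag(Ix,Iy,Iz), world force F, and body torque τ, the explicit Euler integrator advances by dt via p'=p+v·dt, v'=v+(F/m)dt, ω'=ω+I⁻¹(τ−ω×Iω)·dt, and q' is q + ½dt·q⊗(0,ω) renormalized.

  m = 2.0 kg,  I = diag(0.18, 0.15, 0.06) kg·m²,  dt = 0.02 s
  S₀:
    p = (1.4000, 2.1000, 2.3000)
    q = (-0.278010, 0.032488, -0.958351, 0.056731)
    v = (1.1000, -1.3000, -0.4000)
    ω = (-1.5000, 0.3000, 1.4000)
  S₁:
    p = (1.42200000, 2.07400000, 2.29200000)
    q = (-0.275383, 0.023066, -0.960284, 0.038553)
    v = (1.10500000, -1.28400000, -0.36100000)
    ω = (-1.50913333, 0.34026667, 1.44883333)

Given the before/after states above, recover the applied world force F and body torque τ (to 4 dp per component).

ω₁ − ω₀ = (-0.00913333, 0.04026667, 0.04883333)
τ = I·(Δω/dt) + ω₀×(Iω₀) = (-0.1200, 0.0500, 0.1600)
Δv = v₁−v₀ = (0.00500000, 0.01600000, 0.03900000)
m·(v₁−v₀)/dt = (0.5000, 1.6000, 3.9000)

F = (0.5000, 1.6000, 3.9000)
τ = (-0.1200, 0.0500, 0.1600)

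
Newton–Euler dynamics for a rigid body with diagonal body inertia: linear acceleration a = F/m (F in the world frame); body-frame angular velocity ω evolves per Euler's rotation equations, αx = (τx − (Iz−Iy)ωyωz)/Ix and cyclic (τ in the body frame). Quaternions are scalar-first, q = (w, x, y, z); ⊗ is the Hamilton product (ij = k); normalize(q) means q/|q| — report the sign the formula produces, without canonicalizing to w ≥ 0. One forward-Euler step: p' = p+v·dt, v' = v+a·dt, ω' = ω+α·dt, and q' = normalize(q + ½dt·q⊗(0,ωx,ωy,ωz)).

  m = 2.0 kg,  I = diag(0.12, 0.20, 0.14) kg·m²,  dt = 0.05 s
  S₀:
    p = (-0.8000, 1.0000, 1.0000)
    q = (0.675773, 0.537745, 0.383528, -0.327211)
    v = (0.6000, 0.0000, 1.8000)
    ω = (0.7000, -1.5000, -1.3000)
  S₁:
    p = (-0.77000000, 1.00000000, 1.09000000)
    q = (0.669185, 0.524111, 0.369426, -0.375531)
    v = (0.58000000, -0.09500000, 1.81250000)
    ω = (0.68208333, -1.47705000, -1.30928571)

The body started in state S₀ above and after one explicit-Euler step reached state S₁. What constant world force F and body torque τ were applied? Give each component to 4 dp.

rate change Δω = (-0.01791667, 0.02295000, -0.00928571)
I·α + gyro = (-0.1600, 0.1100, -0.1100)
Δv = v₁−v₀ = (-0.02000000, -0.09500000, 0.01250000)
m·(v₁−v₀)/dt = (-0.8000, -3.8000, 0.5000)

F = (-0.8000, -3.8000, 0.5000)
τ = (-0.1600, 0.1100, -0.1100)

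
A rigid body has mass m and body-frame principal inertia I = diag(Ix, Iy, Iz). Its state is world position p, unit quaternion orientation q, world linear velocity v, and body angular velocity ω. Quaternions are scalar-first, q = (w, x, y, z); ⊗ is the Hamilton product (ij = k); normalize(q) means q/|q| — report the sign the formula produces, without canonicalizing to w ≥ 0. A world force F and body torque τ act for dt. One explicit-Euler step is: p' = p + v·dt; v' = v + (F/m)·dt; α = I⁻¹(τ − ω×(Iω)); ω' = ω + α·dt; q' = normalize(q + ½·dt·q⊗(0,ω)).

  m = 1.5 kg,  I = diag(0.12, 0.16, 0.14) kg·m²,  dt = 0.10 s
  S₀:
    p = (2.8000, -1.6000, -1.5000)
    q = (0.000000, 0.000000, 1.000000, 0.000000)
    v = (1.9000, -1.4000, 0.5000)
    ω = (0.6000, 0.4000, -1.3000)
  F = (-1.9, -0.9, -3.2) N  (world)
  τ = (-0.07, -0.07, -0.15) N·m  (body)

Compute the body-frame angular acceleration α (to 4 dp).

α = (-0.6700, -0.5350, -1.1400)

ω×(Iω) gyroscopic = (0.0104, 0.0156, 0.0096)
(τ − ω×Iω)/I = (-0.6700, -0.5350, -1.1400)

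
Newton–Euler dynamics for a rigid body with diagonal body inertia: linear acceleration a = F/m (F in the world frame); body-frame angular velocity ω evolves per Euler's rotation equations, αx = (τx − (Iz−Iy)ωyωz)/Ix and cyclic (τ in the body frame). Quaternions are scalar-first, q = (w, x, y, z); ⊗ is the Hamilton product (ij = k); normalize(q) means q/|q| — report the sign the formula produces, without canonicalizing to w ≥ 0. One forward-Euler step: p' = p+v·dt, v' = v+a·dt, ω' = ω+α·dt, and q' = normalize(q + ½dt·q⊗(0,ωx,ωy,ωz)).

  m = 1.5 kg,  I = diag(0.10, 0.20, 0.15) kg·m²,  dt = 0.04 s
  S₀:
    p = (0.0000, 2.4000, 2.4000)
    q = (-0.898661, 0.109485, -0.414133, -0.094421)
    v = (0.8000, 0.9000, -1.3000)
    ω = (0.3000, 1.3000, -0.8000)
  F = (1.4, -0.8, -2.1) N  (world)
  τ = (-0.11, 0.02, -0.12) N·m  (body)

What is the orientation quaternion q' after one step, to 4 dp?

q⊗(0,ω) = (0.4299906, 0.1844554, -1.1089976, 0.9854992)
q + ½dt·q⊗(0,ω), renormalized = (-0.8896, 0.1131, -0.4361, -0.0747)

q' = (-0.8896, 0.1131, -0.4361, -0.0747)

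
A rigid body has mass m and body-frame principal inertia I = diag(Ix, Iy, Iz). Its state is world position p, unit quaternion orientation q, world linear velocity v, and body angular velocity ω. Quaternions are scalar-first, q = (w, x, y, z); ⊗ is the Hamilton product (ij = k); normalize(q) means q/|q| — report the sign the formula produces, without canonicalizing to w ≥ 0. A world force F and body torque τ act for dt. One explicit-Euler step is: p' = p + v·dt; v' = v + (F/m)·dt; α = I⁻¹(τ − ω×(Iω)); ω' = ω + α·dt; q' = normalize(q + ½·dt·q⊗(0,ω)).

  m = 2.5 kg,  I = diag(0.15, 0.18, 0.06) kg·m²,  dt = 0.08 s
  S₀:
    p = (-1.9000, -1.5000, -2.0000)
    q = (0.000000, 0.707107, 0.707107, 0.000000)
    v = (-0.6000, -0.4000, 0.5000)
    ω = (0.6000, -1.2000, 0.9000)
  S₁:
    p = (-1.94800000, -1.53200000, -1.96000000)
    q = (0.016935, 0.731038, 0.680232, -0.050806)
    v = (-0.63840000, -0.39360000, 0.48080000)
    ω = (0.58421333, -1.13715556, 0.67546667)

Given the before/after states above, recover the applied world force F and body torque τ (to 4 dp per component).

ω₁ − ω₀ = (-0.01578667, 0.06284444, -0.22453333)
I·α + gyro = (0.1000, 0.1900, -0.1900)
Δv = v₁−v₀ = (-0.03840000, 0.00640000, -0.01920000)
F = m·Δv/dt = (-1.2000, 0.2000, -0.6000)

F = (-1.2000, 0.2000, -0.6000)
τ = (0.1000, 0.1900, -0.1900)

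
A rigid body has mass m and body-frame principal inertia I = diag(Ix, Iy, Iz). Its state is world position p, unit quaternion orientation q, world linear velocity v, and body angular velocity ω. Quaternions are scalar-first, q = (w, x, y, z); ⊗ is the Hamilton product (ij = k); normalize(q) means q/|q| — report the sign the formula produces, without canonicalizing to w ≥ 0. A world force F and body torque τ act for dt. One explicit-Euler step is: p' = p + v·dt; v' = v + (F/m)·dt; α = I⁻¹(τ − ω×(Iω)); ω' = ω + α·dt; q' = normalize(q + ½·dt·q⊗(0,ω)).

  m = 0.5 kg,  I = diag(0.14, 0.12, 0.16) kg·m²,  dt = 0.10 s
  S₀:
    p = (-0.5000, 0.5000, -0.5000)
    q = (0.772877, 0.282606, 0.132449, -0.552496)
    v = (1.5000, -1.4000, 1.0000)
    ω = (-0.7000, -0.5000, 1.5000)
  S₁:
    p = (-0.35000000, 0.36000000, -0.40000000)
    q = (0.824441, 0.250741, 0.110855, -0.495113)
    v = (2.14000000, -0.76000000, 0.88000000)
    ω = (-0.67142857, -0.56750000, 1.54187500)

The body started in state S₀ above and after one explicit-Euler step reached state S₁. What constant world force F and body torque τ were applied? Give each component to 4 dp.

F = (3.2000, 3.2000, -0.6000)
τ = (0.0100, -0.0600, 0.0600)

Δv = v₁−v₀ = (0.64000000, 0.64000000, -0.12000000)
F = m·Δv/dt = (3.2000, 3.2000, -0.6000)
ω₁ − ω₀ = (0.02857143, -0.06750000, 0.04187500)
ω₀×(Iω₀) = (-0.0300, 0.0210, -0.0070)
applied torque τ = (0.0100, -0.0600, 0.0600)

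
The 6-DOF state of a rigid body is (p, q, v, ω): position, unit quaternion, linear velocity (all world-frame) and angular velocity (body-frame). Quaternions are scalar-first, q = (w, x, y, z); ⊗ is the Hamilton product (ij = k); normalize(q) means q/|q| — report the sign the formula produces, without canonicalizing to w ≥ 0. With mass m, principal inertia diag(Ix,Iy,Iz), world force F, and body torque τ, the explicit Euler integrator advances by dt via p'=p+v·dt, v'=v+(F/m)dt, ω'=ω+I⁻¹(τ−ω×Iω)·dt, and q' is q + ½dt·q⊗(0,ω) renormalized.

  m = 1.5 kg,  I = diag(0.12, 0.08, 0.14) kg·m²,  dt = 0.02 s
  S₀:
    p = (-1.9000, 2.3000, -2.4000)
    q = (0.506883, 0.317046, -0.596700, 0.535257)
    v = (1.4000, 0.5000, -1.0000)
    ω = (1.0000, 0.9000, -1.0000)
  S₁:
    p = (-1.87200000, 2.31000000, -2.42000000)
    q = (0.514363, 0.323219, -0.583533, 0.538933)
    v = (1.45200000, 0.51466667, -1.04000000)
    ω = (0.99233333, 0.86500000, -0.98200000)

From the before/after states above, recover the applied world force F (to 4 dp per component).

v₁ − v₀ = (0.05200000, 0.01466667, -0.04000000)
F = m·Δv/dt = (3.9000, 1.1000, -3.0000)

F = (3.9000, 1.1000, -3.0000)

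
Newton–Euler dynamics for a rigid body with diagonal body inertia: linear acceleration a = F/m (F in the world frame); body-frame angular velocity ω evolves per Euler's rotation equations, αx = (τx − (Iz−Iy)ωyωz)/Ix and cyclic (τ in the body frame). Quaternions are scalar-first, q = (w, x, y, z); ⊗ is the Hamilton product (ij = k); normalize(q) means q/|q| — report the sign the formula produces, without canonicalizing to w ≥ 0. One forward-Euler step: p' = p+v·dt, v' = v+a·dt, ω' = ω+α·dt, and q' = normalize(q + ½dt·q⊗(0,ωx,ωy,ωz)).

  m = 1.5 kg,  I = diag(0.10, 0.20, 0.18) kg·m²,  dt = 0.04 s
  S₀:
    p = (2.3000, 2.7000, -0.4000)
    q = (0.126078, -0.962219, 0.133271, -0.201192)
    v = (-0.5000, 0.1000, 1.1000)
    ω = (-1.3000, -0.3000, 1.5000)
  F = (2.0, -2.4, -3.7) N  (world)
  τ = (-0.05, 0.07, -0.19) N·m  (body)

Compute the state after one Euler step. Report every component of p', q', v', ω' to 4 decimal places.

p' = (2.2800, 2.7040, -0.3560)
q' = (0.1078, -0.9619, 0.1665, -0.1880)
v' = (-0.4467, 0.0360, 1.0013)
ω' = (-1.3236, -0.3172, 1.4491)

a = (1.3333, -1.6000, -2.4667)
p' = p + v·dt = (2.2800, 2.7040, -0.3560)
v + (F/m)dt = (-0.4467, 0.0360, 1.0013)
ω×(Iω) gyroscopic = (0.0090, 0.1560, 0.0390)
(τ − ω×Iω)/I = (-0.5900, -0.4300, -1.2722)
ω' = ω + α·dt = (-1.3236, -0.3172, 1.4491)
Hamilton product q⊗(0,ω) = (-0.9091154, -0.0243525, 1.6670547, 0.6510350)
q + ½dt·q⊗(0,ω), renormalized = (0.1078, -0.9619, 0.1665, -0.1880)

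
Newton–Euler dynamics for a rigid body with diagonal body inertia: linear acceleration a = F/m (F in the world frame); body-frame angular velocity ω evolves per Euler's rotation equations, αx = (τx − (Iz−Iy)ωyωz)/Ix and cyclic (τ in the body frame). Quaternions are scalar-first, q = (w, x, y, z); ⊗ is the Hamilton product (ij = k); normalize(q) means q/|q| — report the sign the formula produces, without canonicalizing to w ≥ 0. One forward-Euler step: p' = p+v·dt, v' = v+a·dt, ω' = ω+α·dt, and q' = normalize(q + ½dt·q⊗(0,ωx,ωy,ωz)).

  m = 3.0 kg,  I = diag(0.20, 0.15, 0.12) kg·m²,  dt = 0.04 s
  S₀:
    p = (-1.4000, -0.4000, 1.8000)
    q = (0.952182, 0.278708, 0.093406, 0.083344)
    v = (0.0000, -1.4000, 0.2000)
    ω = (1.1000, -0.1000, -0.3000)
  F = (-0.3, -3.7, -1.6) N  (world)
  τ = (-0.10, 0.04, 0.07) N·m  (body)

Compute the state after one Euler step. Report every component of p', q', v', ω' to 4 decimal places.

p' = (-1.4000, -0.4560, 1.8080)
q' = (0.9465, 0.2992, 0.0950, 0.0750)
v' = (-0.0040, -1.4493, 0.1787)
ω' = (1.0802, -0.0823, -0.2785)

gyro term ω×Iω = (-0.0009, -0.0264, 0.0055)
α = I⁻¹(τ − ω×Iω) = (-0.4955, 0.4427, 0.5375)
ω + α·dt = (1.0802, -0.0823, -0.2785)
q⊗(0,ω) = (-0.2722350, 1.0277128, 0.0800726, -0.4162720)
updated quaternion q' = (0.9465, 0.2992, 0.0950, 0.0750)
a = (-0.1000, -1.2333, -0.5333)
p' = p + v·dt = (-1.4000, -0.4560, 1.8080)
v + (F/m)dt = (-0.0040, -1.4493, 0.1787)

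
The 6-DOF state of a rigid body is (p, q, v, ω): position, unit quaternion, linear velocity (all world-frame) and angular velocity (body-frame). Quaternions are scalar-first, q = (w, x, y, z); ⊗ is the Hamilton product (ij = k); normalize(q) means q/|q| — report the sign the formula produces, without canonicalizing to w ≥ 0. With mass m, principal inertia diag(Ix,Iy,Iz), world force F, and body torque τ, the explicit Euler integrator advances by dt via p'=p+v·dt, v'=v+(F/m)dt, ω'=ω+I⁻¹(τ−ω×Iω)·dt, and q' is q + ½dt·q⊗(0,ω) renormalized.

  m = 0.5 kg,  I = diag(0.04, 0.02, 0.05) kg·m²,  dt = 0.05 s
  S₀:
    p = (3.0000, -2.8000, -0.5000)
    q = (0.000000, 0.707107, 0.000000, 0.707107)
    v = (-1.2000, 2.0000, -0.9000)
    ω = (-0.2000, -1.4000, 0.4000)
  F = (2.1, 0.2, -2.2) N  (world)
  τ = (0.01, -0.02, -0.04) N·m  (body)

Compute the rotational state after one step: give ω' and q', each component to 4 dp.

gyro term ω×Iω = (-0.0168, 0.0008, -0.0056)
(τ − ω×Iω)/I = (0.6700, -1.0400, -0.6880)
new body rate ω' = (-0.1665, -1.4520, 0.3656)
q⊗(0,ω) = (-0.1414214, 0.9899498, -0.4242642, -0.9899498)
updated quaternion q' = (-0.0035, 0.7314, -0.0106, 0.6819)

ω' = (-0.1665, -1.4520, 0.3656)
q' = (-0.0035, 0.7314, -0.0106, 0.6819)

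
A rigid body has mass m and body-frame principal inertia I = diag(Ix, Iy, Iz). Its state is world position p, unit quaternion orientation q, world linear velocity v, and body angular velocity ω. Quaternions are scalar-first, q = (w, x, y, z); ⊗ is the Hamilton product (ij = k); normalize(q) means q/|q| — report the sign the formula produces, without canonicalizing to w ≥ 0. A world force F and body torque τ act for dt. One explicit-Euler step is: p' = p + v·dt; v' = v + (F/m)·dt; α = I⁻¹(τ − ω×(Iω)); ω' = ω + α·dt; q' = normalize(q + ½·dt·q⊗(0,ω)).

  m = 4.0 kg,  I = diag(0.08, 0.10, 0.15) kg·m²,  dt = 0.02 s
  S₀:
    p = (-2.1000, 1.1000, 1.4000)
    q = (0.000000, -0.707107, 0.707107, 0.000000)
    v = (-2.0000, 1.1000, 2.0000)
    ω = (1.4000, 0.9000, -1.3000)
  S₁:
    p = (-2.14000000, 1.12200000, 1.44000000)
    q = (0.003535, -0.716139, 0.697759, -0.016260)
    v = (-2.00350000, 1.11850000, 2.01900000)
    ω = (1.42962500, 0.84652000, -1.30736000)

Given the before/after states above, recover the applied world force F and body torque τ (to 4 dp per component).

velocity change Δv = (-0.00350000, 0.01850000, 0.01900000)
applied force F = (-0.7000, 3.7000, 3.8000)
rate change Δω = (0.02962500, -0.05348000, -0.00736000)
applied torque τ = (0.0600, -0.1400, -0.0300)

F = (-0.7000, 3.7000, 3.8000)
τ = (0.0600, -0.1400, -0.0300)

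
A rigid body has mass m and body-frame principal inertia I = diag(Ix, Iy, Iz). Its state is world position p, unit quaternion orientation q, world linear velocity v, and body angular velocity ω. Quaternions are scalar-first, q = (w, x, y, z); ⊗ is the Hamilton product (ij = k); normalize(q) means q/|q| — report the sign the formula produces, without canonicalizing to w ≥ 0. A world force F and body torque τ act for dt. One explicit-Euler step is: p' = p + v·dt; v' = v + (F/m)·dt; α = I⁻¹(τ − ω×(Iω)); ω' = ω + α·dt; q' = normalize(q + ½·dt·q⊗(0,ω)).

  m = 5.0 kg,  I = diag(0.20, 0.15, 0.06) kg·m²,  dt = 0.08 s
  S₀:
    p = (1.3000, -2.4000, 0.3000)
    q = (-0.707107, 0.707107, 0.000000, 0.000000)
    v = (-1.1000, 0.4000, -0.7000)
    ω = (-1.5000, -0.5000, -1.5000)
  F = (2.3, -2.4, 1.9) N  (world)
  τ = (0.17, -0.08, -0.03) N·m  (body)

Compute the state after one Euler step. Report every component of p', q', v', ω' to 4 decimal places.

p' = (1.2120, -2.3680, 0.2440)
q' = (-0.6622, 0.7467, 0.0564, 0.0282)
v' = (-1.0632, 0.3616, -0.6696)
ω' = (-1.4050, -0.7107, -1.4900)

a = F/m = (0.4600, -0.4800, 0.3800)
p + v·dt = (1.2120, -2.3680, 0.2440)
new velocity v' = (-1.0632, 0.3616, -0.6696)
precession coupling ω×(Iω) = (-0.0675, 0.3150, -0.0375)
α = I⁻¹(τ − ω×Iω) = (1.1875, -2.6333, 0.1250)
ω' = ω + α·dt = (-1.4050, -0.7107, -1.4900)
Hamilton product q⊗(0,ω) = (1.0606605, 1.0606605, 1.4142140, 0.7071070)
q + ½dt·q⊗(0,ω), renormalized = (-0.6622, 0.7467, 0.0564, 0.0282)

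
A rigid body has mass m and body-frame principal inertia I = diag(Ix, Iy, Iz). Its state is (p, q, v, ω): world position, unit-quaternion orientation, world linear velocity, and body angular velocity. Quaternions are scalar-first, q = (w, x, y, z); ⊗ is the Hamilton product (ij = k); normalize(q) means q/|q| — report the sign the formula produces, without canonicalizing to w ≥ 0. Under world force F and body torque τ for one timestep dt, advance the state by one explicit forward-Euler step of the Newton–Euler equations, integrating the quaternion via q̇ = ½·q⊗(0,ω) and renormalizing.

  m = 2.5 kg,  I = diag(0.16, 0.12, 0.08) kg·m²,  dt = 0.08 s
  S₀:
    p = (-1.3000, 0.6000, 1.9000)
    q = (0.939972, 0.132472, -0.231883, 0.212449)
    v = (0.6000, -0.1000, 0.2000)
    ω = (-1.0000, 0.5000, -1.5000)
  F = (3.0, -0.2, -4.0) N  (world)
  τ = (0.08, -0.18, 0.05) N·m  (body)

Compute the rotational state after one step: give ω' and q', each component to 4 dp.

ω' = (-0.9750, 0.3000, -1.4700)
q' = (0.9600, 0.1042, -0.2130, 0.1490)

ω×(Iω) gyroscopic = (0.0300, 0.1200, 0.0200)
α = I⁻¹(τ − ω×Iω) = (0.3125, -2.5000, 0.3750)
new body rate ω' = (-0.9750, 0.3000, -1.4700)
2q̇ = q⊗(0,ω) = (0.5670870, -0.6983720, 0.4562450, -1.5756050)
updated quaternion q' = (0.9600, 0.1042, -0.2130, 0.1490)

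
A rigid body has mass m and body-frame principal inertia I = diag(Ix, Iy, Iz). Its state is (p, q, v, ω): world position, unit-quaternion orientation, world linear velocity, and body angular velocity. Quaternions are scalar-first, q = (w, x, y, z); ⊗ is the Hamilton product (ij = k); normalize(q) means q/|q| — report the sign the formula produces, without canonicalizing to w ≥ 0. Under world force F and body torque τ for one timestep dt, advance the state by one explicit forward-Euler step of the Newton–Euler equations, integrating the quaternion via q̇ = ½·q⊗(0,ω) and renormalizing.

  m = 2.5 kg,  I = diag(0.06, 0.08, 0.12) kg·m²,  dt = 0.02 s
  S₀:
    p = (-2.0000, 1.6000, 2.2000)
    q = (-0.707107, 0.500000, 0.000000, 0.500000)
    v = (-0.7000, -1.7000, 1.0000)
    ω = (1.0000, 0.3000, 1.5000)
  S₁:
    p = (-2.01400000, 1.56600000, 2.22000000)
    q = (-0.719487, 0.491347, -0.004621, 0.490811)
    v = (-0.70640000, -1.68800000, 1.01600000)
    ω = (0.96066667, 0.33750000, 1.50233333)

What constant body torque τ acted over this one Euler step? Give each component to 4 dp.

ω₁ − ω₀ = (-0.03933333, 0.03750000, 0.00233333)
precession coupling = (0.0180, -0.0900, 0.0060)
applied torque τ = (-0.1000, 0.0600, 0.0200)

τ = (-0.1000, 0.0600, 0.0200)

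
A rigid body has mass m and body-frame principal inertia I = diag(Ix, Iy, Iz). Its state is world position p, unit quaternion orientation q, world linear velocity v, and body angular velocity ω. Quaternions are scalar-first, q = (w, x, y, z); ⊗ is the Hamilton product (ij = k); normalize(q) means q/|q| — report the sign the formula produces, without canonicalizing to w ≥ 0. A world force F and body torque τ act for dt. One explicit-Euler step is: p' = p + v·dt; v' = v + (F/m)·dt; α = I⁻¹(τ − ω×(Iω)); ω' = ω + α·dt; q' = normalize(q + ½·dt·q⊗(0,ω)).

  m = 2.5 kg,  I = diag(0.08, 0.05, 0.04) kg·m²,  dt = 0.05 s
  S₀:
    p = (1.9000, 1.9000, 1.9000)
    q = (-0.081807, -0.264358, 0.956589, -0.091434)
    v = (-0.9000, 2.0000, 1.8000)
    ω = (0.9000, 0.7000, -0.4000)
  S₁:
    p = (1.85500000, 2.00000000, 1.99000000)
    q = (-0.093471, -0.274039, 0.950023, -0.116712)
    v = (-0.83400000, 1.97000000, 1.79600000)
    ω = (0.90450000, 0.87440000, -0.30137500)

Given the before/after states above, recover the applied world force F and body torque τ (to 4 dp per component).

Δω = ω₁−ω₀ = (0.00450000, 0.17440000, 0.09862500)
ω₀×(Iω₀) = (0.0028, -0.0144, -0.0189)
applied torque τ = (0.0100, 0.1600, 0.0600)
Δv = v₁−v₀ = (0.06600000, -0.03000000, -0.00400000)
applied force F = (3.3000, -1.5000, -0.2000)

F = (3.3000, -1.5000, -0.2000)
τ = (0.0100, 0.1600, 0.0600)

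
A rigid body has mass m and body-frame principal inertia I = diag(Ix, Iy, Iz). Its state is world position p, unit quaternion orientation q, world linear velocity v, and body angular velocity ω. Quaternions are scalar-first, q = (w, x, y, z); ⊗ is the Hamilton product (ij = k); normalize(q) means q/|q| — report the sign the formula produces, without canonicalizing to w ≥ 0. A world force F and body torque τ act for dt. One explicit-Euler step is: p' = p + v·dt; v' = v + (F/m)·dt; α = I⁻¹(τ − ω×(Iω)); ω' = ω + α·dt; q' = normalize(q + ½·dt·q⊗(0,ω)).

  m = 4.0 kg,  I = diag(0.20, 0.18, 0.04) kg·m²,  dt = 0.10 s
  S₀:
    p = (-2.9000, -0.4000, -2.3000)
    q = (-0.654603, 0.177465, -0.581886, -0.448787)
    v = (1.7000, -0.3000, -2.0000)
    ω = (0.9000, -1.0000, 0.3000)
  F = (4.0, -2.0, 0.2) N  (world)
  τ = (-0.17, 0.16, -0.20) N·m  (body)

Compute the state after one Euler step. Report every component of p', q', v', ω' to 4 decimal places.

ω×(Iω) gyroscopic = (0.0420, 0.0432, 0.0180)
(τ − ω×Iω)/I = (-1.0600, 0.6489, -5.4500)
ω + α·dt = (0.7940, -0.9351, -0.2450)
2q̇ = q⊗(0,ω) = (-0.6069684, -1.2124955, 0.1974552, 0.1498515)
q + ½dt·q⊗(0,ω), renormalized = (-0.6833, 0.1166, -0.5707, -0.4403)
new position p' = (-2.7300, -0.4300, -2.5000)
v + (F/m)dt = (1.8000, -0.3500, -1.9950)

p' = (-2.7300, -0.4300, -2.5000)
q' = (-0.6833, 0.1166, -0.5707, -0.4403)
v' = (1.8000, -0.3500, -1.9950)
ω' = (0.7940, -0.9351, -0.2450)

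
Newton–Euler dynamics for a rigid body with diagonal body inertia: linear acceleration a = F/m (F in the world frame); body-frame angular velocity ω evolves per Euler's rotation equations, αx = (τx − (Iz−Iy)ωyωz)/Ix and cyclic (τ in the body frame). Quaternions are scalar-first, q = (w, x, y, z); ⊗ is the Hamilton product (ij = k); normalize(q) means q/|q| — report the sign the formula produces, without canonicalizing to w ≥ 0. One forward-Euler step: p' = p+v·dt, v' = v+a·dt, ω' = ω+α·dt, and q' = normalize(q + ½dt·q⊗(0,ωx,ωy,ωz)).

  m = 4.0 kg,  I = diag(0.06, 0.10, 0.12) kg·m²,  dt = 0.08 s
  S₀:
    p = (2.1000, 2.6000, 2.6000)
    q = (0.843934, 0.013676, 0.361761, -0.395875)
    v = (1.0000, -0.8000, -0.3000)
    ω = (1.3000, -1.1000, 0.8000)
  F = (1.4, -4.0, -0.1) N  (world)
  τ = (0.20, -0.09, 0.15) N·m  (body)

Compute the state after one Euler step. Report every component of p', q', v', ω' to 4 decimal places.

precession coupling ω×(Iω) = (-0.0176, -0.0624, -0.0572)
(τ − ω×Iω)/I = (3.6267, -0.2760, 1.7267)
new body rate ω' = (1.5901, -1.1221, 0.9381)
2q̇ = q⊗(0,ω) = (0.6968583, 0.9510605, -1.4539057, 0.1898143)
q' = normalize(q + ½dt·q⊗(0,ω)) = (0.8693, 0.0516, 0.3027, -0.3872)
a = (0.3500, -1.0000, -0.0250)
new position p' = (2.1800, 2.5360, 2.5760)
v + (F/m)dt = (1.0280, -0.8800, -0.3020)

p' = (2.1800, 2.5360, 2.5760)
q' = (0.8693, 0.0516, 0.3027, -0.3872)
v' = (1.0280, -0.8800, -0.3020)
ω' = (1.5901, -1.1221, 0.9381)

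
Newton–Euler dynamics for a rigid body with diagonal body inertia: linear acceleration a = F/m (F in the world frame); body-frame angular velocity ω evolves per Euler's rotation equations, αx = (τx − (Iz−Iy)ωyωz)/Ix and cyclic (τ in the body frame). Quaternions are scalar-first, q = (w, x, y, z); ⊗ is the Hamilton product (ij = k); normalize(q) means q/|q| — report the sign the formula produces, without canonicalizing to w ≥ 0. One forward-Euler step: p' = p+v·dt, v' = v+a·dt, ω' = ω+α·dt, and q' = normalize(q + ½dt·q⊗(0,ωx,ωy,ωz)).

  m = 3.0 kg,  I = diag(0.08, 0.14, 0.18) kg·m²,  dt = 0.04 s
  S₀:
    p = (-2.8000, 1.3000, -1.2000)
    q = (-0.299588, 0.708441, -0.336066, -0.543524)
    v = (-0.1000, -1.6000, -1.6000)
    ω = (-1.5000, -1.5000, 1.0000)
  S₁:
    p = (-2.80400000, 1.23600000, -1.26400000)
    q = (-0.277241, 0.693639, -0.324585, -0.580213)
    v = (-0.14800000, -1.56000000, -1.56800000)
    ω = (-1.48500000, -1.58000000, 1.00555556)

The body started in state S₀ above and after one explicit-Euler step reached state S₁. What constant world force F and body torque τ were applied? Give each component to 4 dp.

ω₁ − ω₀ = (0.01500000, -0.08000000, 0.00555556)
ω₀×(Iω₀) = (-0.0600, 0.1500, 0.1350)
τ = I·(Δω/dt) + ω₀×(Iω₀) = (-0.0300, -0.1300, 0.1600)
v₁ − v₀ = (-0.04800000, 0.04000000, 0.03200000)
m·(v₁−v₀)/dt = (-3.6000, 3.0000, 2.4000)

F = (-3.6000, 3.0000, 2.4000)
τ = (-0.0300, -0.1300, 0.1600)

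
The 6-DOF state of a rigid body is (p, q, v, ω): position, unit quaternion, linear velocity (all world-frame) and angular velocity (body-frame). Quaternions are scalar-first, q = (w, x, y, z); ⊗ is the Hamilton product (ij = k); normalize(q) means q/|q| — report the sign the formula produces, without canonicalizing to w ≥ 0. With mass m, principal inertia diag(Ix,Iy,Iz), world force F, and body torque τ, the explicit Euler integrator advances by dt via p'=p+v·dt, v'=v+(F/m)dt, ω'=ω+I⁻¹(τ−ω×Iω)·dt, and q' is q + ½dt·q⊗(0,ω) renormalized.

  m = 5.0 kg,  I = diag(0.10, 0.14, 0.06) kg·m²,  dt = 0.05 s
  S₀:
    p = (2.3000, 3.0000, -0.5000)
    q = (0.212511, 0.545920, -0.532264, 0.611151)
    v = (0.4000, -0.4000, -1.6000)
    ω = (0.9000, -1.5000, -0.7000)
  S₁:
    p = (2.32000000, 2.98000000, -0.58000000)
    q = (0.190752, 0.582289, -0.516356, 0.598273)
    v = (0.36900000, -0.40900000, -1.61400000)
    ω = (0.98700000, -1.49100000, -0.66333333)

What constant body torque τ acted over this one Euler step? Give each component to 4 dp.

ω₁ − ω₀ = (0.08700000, 0.00900000, 0.03666667)
precession coupling = (-0.0840, -0.0252, -0.0540)
I·α + gyro = (0.0900, 0.0000, -0.0100)

τ = (0.0900, 0.0000, -0.0100)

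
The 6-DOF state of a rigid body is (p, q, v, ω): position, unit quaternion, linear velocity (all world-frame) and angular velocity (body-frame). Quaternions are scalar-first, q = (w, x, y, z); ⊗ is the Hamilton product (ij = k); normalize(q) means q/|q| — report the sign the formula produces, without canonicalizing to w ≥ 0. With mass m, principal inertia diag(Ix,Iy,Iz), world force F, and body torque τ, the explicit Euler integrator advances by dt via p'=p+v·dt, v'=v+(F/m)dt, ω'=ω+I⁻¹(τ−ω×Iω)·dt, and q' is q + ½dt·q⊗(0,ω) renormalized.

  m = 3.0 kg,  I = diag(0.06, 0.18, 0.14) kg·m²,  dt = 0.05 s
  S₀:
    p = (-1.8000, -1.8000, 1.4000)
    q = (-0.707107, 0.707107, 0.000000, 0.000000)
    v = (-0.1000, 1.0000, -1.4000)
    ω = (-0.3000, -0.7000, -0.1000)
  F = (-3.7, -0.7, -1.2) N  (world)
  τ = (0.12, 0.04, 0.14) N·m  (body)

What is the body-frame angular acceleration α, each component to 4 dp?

ω×(Iω) gyroscopic = (-0.0028, -0.0024, 0.0252)
α = I⁻¹(τ − ω×Iω) = (2.0467, 0.2356, 0.8200)

α = (2.0467, 0.2356, 0.8200)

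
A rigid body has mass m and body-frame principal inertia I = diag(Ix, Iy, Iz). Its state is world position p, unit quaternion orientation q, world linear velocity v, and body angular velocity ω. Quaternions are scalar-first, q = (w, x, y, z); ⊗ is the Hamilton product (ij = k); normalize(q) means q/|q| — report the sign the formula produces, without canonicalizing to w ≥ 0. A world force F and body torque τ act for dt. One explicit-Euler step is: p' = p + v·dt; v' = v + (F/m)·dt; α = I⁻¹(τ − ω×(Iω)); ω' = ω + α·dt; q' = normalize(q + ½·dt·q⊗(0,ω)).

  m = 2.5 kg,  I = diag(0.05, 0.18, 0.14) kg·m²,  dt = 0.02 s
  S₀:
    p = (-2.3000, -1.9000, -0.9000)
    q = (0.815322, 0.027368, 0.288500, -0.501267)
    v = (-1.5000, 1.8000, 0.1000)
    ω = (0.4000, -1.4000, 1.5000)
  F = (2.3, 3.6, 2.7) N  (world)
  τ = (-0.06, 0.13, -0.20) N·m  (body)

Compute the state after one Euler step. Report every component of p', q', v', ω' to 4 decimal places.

α = I⁻¹(τ − ω×Iω) = (-2.8800, 1.0222, -0.9086)
ω + α·dt = (0.3424, -1.3796, 1.4818)
q⊗(0,ω) = (1.1448533, 0.0571050, -1.3830096, 1.0692678)
q + ½dt·q⊗(0,ω), renormalized = (0.8266, 0.0279, 0.2746, -0.4905)
new position p' = (-2.3300, -1.8640, -0.8980)
new velocity v' = (-1.4816, 1.8288, 0.1216)

p' = (-2.3300, -1.8640, -0.8980)
q' = (0.8266, 0.0279, 0.2746, -0.4905)
v' = (-1.4816, 1.8288, 0.1216)
ω' = (0.3424, -1.3796, 1.4818)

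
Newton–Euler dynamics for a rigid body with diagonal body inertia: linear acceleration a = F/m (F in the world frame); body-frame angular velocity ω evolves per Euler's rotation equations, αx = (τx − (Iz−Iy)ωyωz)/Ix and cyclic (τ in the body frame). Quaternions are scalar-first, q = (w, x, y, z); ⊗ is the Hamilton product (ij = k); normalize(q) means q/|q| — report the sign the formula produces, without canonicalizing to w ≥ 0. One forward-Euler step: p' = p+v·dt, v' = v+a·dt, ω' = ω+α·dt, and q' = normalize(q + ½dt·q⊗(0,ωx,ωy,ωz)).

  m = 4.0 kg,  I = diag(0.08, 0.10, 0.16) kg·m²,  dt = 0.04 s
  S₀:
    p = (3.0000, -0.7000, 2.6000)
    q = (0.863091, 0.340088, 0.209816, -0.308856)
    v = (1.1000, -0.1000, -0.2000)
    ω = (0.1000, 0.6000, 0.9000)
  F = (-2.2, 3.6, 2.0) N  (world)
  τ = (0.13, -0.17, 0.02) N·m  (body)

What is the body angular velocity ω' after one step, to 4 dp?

gyro term ω×Iω = (0.0324, -0.0072, 0.0012)
(τ − ω×Iω)/I = (1.2200, -1.6280, 0.1175)
ω + α·dt = (0.1488, 0.5349, 0.9047)

ω' = (0.1488, 0.5349, 0.9047)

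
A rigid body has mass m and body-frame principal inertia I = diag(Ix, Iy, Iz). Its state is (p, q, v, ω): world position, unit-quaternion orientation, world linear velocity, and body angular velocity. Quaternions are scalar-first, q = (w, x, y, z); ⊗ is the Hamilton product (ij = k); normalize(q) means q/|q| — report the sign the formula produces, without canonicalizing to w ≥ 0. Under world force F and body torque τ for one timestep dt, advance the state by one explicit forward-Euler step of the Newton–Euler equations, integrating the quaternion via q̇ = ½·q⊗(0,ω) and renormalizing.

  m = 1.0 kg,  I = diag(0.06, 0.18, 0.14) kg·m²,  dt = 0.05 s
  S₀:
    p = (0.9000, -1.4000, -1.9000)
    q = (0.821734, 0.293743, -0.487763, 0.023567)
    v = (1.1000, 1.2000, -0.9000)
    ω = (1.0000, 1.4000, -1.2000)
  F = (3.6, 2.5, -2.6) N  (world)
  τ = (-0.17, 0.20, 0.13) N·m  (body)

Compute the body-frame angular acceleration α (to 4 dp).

ω×(Iω) gyroscopic = (0.0672, 0.0960, 0.1680)
α = I⁻¹(τ − ω×Iω) = (-3.9533, 0.5778, -0.2714)

α = (-3.9533, 0.5778, -0.2714)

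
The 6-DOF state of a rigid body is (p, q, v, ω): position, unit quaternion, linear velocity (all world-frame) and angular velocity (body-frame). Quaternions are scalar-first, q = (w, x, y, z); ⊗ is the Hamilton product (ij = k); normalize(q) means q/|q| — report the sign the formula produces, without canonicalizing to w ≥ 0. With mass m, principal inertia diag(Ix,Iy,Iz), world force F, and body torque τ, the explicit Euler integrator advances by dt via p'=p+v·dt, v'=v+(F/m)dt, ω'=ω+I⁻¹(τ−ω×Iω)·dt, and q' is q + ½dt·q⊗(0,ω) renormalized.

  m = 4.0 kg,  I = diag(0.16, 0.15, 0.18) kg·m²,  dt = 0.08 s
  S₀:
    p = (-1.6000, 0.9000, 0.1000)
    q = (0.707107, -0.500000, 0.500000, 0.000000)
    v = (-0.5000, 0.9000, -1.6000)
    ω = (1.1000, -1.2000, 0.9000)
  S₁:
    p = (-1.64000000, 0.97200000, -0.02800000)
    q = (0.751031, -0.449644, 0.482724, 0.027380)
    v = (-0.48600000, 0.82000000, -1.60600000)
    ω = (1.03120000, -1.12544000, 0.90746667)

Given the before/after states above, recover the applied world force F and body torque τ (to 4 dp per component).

F = (0.7000, -4.0000, -0.3000)
τ = (-0.1700, 0.1200, 0.0300)

Δω = ω₁−ω₀ = (-0.06880000, 0.07456000, 0.00746667)
applied torque τ = (-0.1700, 0.1200, 0.0300)
velocity change Δv = (0.01400000, -0.08000000, -0.00600000)
F = m·Δv/dt = (0.7000, -4.0000, -0.3000)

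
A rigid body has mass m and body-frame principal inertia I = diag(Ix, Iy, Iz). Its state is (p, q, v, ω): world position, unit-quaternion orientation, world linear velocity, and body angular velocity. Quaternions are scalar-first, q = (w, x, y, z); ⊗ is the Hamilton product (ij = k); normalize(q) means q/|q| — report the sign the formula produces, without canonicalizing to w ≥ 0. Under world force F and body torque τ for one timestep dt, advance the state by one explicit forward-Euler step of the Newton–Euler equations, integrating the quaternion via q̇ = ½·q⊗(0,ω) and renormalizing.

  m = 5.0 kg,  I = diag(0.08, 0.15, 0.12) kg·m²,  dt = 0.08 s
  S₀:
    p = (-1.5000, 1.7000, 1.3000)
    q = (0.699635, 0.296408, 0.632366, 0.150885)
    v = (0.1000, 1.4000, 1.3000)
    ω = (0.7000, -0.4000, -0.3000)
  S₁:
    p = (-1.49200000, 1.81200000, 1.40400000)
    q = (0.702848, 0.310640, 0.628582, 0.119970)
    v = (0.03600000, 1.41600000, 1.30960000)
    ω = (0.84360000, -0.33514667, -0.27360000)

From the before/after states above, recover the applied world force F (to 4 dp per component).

velocity change Δv = (-0.06400000, 0.01600000, 0.00960000)
F = m·Δv/dt = (-4.0000, 1.0000, 0.6000)

F = (-4.0000, 1.0000, 0.6000)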